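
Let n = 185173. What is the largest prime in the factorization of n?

185173 = 23 · 8051
8051 = 83 · 97
97 is prime.
So 185173 = 23 · 83 · 97; the largest prime factor is 97.

97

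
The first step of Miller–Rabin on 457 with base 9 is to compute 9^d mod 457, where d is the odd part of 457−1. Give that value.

457 − 1 = 456 = 2^3 · 57, so d = 57.
9^1 ≡ 9 (mod 457)
9^2 ≡ 9^2 = 81 ≡ 81 (mod 457)
9^4 ≡ 81^2 = 6561 ≡ 163 (mod 457)
9^8 ≡ 163^2 = 26569 ≡ 63 (mod 457)
9^16 ≡ 63^2 = 3969 ≡ 313 (mod 457)
9^32 ≡ 313^2 = 97969 ≡ 171 (mod 457)
57 = 32 + 16 + 8 + 1 in binary powers of 2.
So 9^57 ≡ 171 · 313 · 63 · 9 ≡ 456 (mod 457).
Since 9^d ≡ 456 (mod 457), base 9 does not prove 457 composite.

456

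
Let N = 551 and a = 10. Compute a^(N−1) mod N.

10^1 ≡ 10 (mod 551)
10^2 ≡ 10^2 = 100 ≡ 100 (mod 551)
10^4 ≡ 100^2 = 10000 ≡ 82 (mod 551)
10^8 ≡ 82^2 = 6724 ≡ 112 (mod 551)
10^16 ≡ 112^2 = 12544 ≡ 422 (mod 551)
10^32 ≡ 422^2 = 178084 ≡ 111 (mod 551)
10^64 ≡ 111^2 = 12321 ≡ 199 (mod 551)
10^128 ≡ 199^2 = 39601 ≡ 480 (mod 551)
10^256 ≡ 480^2 = 230400 ≡ 82 (mod 551)
10^512 ≡ 82^2 = 6724 ≡ 112 (mod 551)
550 = 512 + 32 + 4 + 2 in binary powers of 2.
So 10^550 ≡ 112 · 111 · 82 · 100 ≡ 237 (mod 551).
Since 237 ≠ 1, base 10 is a Fermat witness: 551 is composite.

237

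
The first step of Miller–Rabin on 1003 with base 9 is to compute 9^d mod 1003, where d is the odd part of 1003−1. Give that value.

1003 − 1 = 1002 = 2^1 · 501, so d = 501.
9^1 ≡ 9 (mod 1003)
9^2 ≡ 9^2 = 81 ≡ 81 (mod 1003)
9^4 ≡ 81^2 = 6561 ≡ 543 (mod 1003)
9^8 ≡ 543^2 = 294849 ≡ 970 (mod 1003)
9^16 ≡ 970^2 = 940900 ≡ 86 (mod 1003)
9^32 ≡ 86^2 = 7396 ≡ 375 (mod 1003)
9^64 ≡ 375^2 = 140625 ≡ 205 (mod 1003)
9^128 ≡ 205^2 = 42025 ≡ 902 (mod 1003)
9^256 ≡ 902^2 = 813604 ≡ 171 (mod 1003)
501 = 256 + 128 + 64 + 32 + 16 + 4 + 1 in binary powers of 2.
So 9^501 ≡ 171 · 902 · 205 · 375 · 86 · 543 · 9 ≡ 144 (mod 1003).
Squaring chain: 144; never reaches −1, so base 9 is a Miller–Rabin witness that 1003 is composite.

144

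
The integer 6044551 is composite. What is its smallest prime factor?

61

6044551 is odd.
Digit sum 25, not divisible by 3.
Ends in 1: not divisible by 5.
7: 6044551 = 7·863507 + 2
11: 6044551 = 11·549504 + 7
13: 6044551 = 13·464965 + 6
17: 6044551 = 17·355561 + 14
19: 6044551 = 19·318134 + 5
23: 6044551 = 23·262806 + 13
29: 6044551 = 29·208432 + 23
31: 6044551 = 31·194985 + 16
37: 6044551 = 37·163366 + 9
41: 6044551 = 41·147428 + 3
43: 6044551 = 43·140570 + 41
47: 6044551 = 47·128607 + 22
53: 6044551 = 53·114048 + 7
59: 6044551 = 59·102450 + 1
61: 6044551 = 61·99091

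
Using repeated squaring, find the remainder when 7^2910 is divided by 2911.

1795

7^1 ≡ 7 (mod 2911)
7^2 ≡ 7^2 = 49 ≡ 49 (mod 2911)
7^4 ≡ 49^2 = 2401 ≡ 2401 (mod 2911)
7^8 ≡ 2401^2 = 5764801 ≡ 1021 (mod 2911)
7^16 ≡ 1021^2 = 1042441 ≡ 303 (mod 2911)
7^32 ≡ 303^2 = 91809 ≡ 1568 (mod 2911)
7^64 ≡ 1568^2 = 2458624 ≡ 1740 (mod 2911)
7^128 ≡ 1740^2 = 3027600 ≡ 160 (mod 2911)
7^256 ≡ 160^2 = 25600 ≡ 2312 (mod 2911)
7^512 ≡ 2312^2 = 5345344 ≡ 748 (mod 2911)
7^1024 ≡ 748^2 = 559504 ≡ 592 (mod 2911)
7^2048 ≡ 592^2 = 350464 ≡ 1144 (mod 2911)
2910 = 2048 + 512 + 256 + 64 + 16 + 8 + 4 + 2 in binary powers of 2.
So 7^2910 ≡ 1144 · 748 · 2312 · 1740 · 303 · 1021 · 2401 · 49 ≡ 1795 (mod 2911).
Since 1795 ≠ 1, base 7 is a Fermat witness: 2911 is composite.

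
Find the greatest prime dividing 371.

53

371 = 7 · 53
53 is prime.
So 371 = 7 · 53; the largest prime factor is 53.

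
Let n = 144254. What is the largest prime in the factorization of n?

83

144254 = 2 · 72127
72127 = 11 · 6557
6557 = 79 · 83
83 is prime.
So 144254 = 2 · 11 · 79 · 83; the largest prime factor is 83.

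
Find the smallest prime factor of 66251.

66251 is odd.
Digit sum 20, not divisible by 3.
Ends in 1: not divisible by 5.
7: 66251 = 7·9464 + 3
11: 66251 = 11·6022 + 9
13: 66251 = 13·5096 + 3
17: 66251 = 17·3897 + 2
19: 66251 = 19·3486 + 17
23: 66251 = 23·2880 + 11
29: 66251 = 29·2284 + 15
31: 66251 = 31·2137 + 4
37: 66251 = 37·1790 + 21
41: 66251 = 41·1615 + 36
43: 66251 = 43·1540 + 31
47: 66251 = 47·1409 + 28
53: 66251 = 53·1250 + 1
59: 66251 = 59·1122 + 53
61: 66251 = 61·1086 + 5
67: 66251 = 67·988 + 55
71: 66251 = 71·933 + 8
73: 66251 = 73·907 + 40
79: 66251 = 79·838 + 49
83: 66251 = 83·798 + 17
89: 66251 = 89·744 + 35
97: 66251 = 97·683

97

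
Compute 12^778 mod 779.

121

12^1 ≡ 12 (mod 779)
12^2 ≡ 12^2 = 144 ≡ 144 (mod 779)
12^4 ≡ 144^2 = 20736 ≡ 482 (mod 779)
12^8 ≡ 482^2 = 232324 ≡ 182 (mod 779)
12^16 ≡ 182^2 = 33124 ≡ 406 (mod 779)
12^32 ≡ 406^2 = 164836 ≡ 467 (mod 779)
12^64 ≡ 467^2 = 218089 ≡ 748 (mod 779)
12^128 ≡ 748^2 = 559504 ≡ 182 (mod 779)
12^256 ≡ 182^2 = 33124 ≡ 406 (mod 779)
12^512 ≡ 406^2 = 164836 ≡ 467 (mod 779)
778 = 512 + 256 + 8 + 2 in binary powers of 2.
So 12^778 ≡ 467 · 406 · 182 · 144 ≡ 121 (mod 779).
Since 121 ≠ 1, base 12 is a Fermat witness: 779 is composite.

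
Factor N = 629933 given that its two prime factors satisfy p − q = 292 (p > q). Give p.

953

Since p = q + 292, we have 629933 = q(q + 292), so q² + 292q − 629933 = 0.
Discriminant: 292² + 4·629933 = 85264 + 2519732 = 2604996; √2604996 = 1614.
q = (−292 + 1614)/2 = 661, and p = q + 292 = 953.
Check: 661 · 953 = 629933.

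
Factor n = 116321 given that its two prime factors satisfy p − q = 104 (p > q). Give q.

293

Since p = q + 104, we have 116321 = q(q + 104), so q² + 104q − 116321 = 0.
Discriminant: 104² + 4·116321 = 10816 + 465284 = 476100; √476100 = 690.
q = (−104 + 690)/2 = 293, and p = q + 104 = 397.
Check: 293 · 397 = 116321.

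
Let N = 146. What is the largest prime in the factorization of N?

146 = 2 · 73
73 is prime.
So 146 = 2 · 73; the largest prime factor is 73.

73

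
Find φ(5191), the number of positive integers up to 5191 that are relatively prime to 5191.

4984

Factor: 5191 = 29 · 179.
φ(5191) = (29−1) · (179−1) = 28 · 178 = 4984.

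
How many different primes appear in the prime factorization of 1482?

1482 = 2 · 741
741 = 3 · 247
247 = 13 · 19
1482 = 2 · 3 · 13 · 19, which has 4 distinct prime factors.

4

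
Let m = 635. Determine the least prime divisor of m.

5

635 is odd.
Digit sum 14, not divisible by 3.
Ends in 5: divisible by 5.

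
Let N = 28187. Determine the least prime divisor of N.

28187 is odd.
Digit sum 26, not divisible by 3.
Ends in 7: not divisible by 5.
7: 28187 = 7·4026 + 5
11: 28187 = 11·2562 + 5
13: 28187 = 13·2168 + 3
17: 28187 = 17·1658 + 1
19: 28187 = 19·1483 + 10
23: 28187 = 23·1225 + 12
29: 28187 = 29·971 + 28
31: 28187 = 31·909 + 8
37: 28187 = 37·761 + 30
41: 28187 = 41·687 + 20
43: 28187 = 43·655 + 22
47: 28187 = 47·599 + 34
53: 28187 = 53·531 + 44
59: 28187 = 59·477 + 44
61: 28187 = 61·462 + 5
67: 28187 = 67·420 + 47
71: 28187 = 71·397

71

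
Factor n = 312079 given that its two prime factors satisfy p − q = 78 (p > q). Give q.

521

Since p = q + 78, we have 312079 = q(q + 78), so q² + 78q − 312079 = 0.
Discriminant: 78² + 4·312079 = 6084 + 1248316 = 1254400; √1254400 = 1120.
q = (−78 + 1120)/2 = 521, and p = q + 78 = 599.
Check: 521 · 599 = 312079.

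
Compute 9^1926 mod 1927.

286

9^1 ≡ 9 (mod 1927)
9^2 ≡ 9^2 = 81 ≡ 81 (mod 1927)
9^4 ≡ 81^2 = 6561 ≡ 780 (mod 1927)
9^8 ≡ 780^2 = 608400 ≡ 1395 (mod 1927)
9^16 ≡ 1395^2 = 1946025 ≡ 1682 (mod 1927)
9^32 ≡ 1682^2 = 2829124 ≡ 288 (mod 1927)
9^64 ≡ 288^2 = 82944 ≡ 83 (mod 1927)
9^128 ≡ 83^2 = 6889 ≡ 1108 (mod 1927)
9^256 ≡ 1108^2 = 1227664 ≡ 165 (mod 1927)
9^512 ≡ 165^2 = 27225 ≡ 247 (mod 1927)
9^1024 ≡ 247^2 = 61009 ≡ 1272 (mod 1927)
1926 = 1024 + 512 + 256 + 128 + 4 + 2 in binary powers of 2.
So 9^1926 ≡ 1272 · 247 · 165 · 1108 · 780 · 81 ≡ 286 (mod 1927).
Since 286 ≠ 1, base 9 is a Fermat witness: 1927 is composite.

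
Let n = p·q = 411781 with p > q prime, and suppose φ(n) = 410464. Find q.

509

φ(n) = (p−1)(q−1) = n − (p+q) + 1, so p + q = 411781 − 410464 + 1 = 1318.
p and q are the roots of t² − 1318t + 411781 = 0.
Discriminant: 1318² − 4·411781 = 1737124 − 1647124 = 90000; √90000 = 300.
q = (1318 − 300)/2 = 509, p = (1318 + 300)/2 = 809.
Check: 509 · 809 = 411781.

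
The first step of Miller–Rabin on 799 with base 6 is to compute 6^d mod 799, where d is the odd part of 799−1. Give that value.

799 − 1 = 798 = 2^1 · 399, so d = 399.
6^1 ≡ 6 (mod 799)
6^2 ≡ 6^2 = 36 ≡ 36 (mod 799)
6^4 ≡ 36^2 = 1296 ≡ 497 (mod 799)
6^8 ≡ 497^2 = 247009 ≡ 118 (mod 799)
6^16 ≡ 118^2 = 13924 ≡ 341 (mod 799)
6^32 ≡ 341^2 = 116281 ≡ 426 (mod 799)
6^64 ≡ 426^2 = 181476 ≡ 103 (mod 799)
6^128 ≡ 103^2 = 10609 ≡ 222 (mod 799)
6^256 ≡ 222^2 = 49284 ≡ 545 (mod 799)
399 = 256 + 128 + 8 + 4 + 2 + 1 in binary powers of 2.
So 6^399 ≡ 545 · 222 · 118 · 497 · 36 · 6 ≡ 71 (mod 799).
Squaring chain: 71; never reaches −1, so base 6 is a Miller–Rabin witness that 799 is composite.

71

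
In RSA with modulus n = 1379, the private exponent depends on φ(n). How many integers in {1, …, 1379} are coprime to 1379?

1176

Factor: 1379 = 7 · 197.
φ(1379) = (7−1) · (197−1) = 6 · 196 = 1176.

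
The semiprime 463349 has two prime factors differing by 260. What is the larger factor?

823

Since p = q + 260, we have 463349 = q(q + 260), so q² + 260q − 463349 = 0.
Discriminant: 260² + 4·463349 = 67600 + 1853396 = 1920996; √1920996 = 1386.
q = (−260 + 1386)/2 = 563, and p = q + 260 = 823.
Check: 563 · 823 = 463349.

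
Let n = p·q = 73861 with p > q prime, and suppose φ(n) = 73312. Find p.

φ(n) = (p−1)(q−1) = n − (p+q) + 1, so p + q = 73861 − 73312 + 1 = 550.
p and q are the roots of t² − 550t + 73861 = 0.
Discriminant: 550² − 4·73861 = 302500 − 295444 = 7056; √7056 = 84.
q = (550 − 84)/2 = 233, p = (550 + 84)/2 = 317.
Check: 233 · 317 = 73861.

317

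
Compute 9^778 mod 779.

9^1 ≡ 9 (mod 779)
9^2 ≡ 9^2 = 81 ≡ 81 (mod 779)
9^4 ≡ 81^2 = 6561 ≡ 329 (mod 779)
9^8 ≡ 329^2 = 108241 ≡ 739 (mod 779)
9^16 ≡ 739^2 = 546121 ≡ 42 (mod 779)
9^32 ≡ 42^2 = 1764 ≡ 206 (mod 779)
9^64 ≡ 206^2 = 42436 ≡ 370 (mod 779)
9^128 ≡ 370^2 = 136900 ≡ 575 (mod 779)
9^256 ≡ 575^2 = 330625 ≡ 329 (mod 779)
9^512 ≡ 329^2 = 108241 ≡ 739 (mod 779)
778 = 512 + 256 + 8 + 2 in binary powers of 2.
So 9^778 ≡ 739 · 329 · 739 · 81 ≡ 614 (mod 779).
Since 614 ≠ 1, base 9 is a Fermat witness: 779 is composite.

614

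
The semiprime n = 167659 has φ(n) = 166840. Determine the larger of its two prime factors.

431

φ(n) = (p−1)(q−1) = n − (p+q) + 1, so p + q = 167659 − 166840 + 1 = 820.
p and q are the roots of t² − 820t + 167659 = 0.
Discriminant: 820² − 4·167659 = 672400 − 670636 = 1764; √1764 = 42.
q = (820 − 42)/2 = 389, p = (820 + 42)/2 = 431.
Check: 389 · 431 = 167659.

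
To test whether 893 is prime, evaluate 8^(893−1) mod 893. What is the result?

8^1 ≡ 8 (mod 893)
8^2 ≡ 8^2 = 64 ≡ 64 (mod 893)
8^4 ≡ 64^2 = 4096 ≡ 524 (mod 893)
8^8 ≡ 524^2 = 274576 ≡ 425 (mod 893)
8^16 ≡ 425^2 = 180625 ≡ 239 (mod 893)
8^32 ≡ 239^2 = 57121 ≡ 862 (mod 893)
8^64 ≡ 862^2 = 743044 ≡ 68 (mod 893)
8^128 ≡ 68^2 = 4624 ≡ 159 (mod 893)
8^256 ≡ 159^2 = 25281 ≡ 277 (mod 893)
8^512 ≡ 277^2 = 76729 ≡ 824 (mod 893)
892 = 512 + 256 + 64 + 32 + 16 + 8 + 4 in binary powers of 2.
So 8^892 ≡ 824 · 277 · 68 · 862 · 239 · 425 · 524 ≡ 68 (mod 893).
Since 68 ≠ 1, base 8 is a Fermat witness: 893 is composite.

68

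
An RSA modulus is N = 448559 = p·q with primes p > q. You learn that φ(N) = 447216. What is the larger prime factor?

φ(n) = (p−1)(q−1) = n − (p+q) + 1, so p + q = 448559 − 447216 + 1 = 1344.
p and q are the roots of t² − 1344t + 448559 = 0.
Discriminant: 1344² − 4·448559 = 1806336 − 1794236 = 12100; √12100 = 110.
q = (1344 − 110)/2 = 617, p = (1344 + 110)/2 = 727.
Check: 617 · 727 = 448559.

727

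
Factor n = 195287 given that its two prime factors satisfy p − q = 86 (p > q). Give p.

Since p = q + 86, we have 195287 = q(q + 86), so q² + 86q − 195287 = 0.
Discriminant: 86² + 4·195287 = 7396 + 781148 = 788544; √788544 = 888.
q = (−86 + 888)/2 = 401, and p = q + 86 = 487.
Check: 401 · 487 = 195287.

487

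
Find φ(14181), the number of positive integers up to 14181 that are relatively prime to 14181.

9072

Factor: 14181 = 3 · 29 · 163.
φ(14181) = (3−1) · (29−1) · (163−1) = 2 · 28 · 162 = 9072.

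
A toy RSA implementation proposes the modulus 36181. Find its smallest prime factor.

97

36181 is odd.
Digit sum 19, not divisible by 3.
Ends in 1: not divisible by 5.
7: 36181 = 7·5168 + 5
11: 36181 = 11·3289 + 2
13: 36181 = 13·2783 + 2
17: 36181 = 17·2128 + 5
19: 36181 = 19·1904 + 5
23: 36181 = 23·1573 + 2
29: 36181 = 29·1247 + 18
31: 36181 = 31·1167 + 4
37: 36181 = 37·977 + 32
41: 36181 = 41·882 + 19
43: 36181 = 43·841 + 18
47: 36181 = 47·769 + 38
53: 36181 = 53·682 + 35
59: 36181 = 59·613 + 14
61: 36181 = 61·593 + 8
67: 36181 = 67·540 + 1
71: 36181 = 71·509 + 42
73: 36181 = 73·495 + 46
79: 36181 = 79·457 + 78
83: 36181 = 83·435 + 76
89: 36181 = 89·406 + 47
97: 36181 = 97·373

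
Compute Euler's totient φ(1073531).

Factor: 1073531 = 79 · 107 · 127.
φ(1073531) = (79−1) · (107−1) · (127−1) = 78 · 106 · 126 = 1041768.

1041768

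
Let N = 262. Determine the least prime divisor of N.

2

262 is even: 2 divides it.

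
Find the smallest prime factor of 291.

291 is odd.
Digit sum 12, divisible by 3.

3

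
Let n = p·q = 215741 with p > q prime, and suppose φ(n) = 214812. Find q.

443

φ(n) = (p−1)(q−1) = n − (p+q) + 1, so p + q = 215741 − 214812 + 1 = 930.
p and q are the roots of t² − 930t + 215741 = 0.
Discriminant: 930² − 4·215741 = 864900 − 862964 = 1936; √1936 = 44.
q = (930 − 44)/2 = 443, p = (930 + 44)/2 = 487.
Check: 443 · 487 = 215741.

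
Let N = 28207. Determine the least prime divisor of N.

67

28207 is odd.
Digit sum 19, not divisible by 3.
Ends in 7: not divisible by 5.
7: 28207 = 7·4029 + 4
11: 28207 = 11·2564 + 3
13: 28207 = 13·2169 + 10
17: 28207 = 17·1659 + 4
19: 28207 = 19·1484 + 11
23: 28207 = 23·1226 + 9
29: 28207 = 29·972 + 19
31: 28207 = 31·909 + 28
37: 28207 = 37·762 + 13
41: 28207 = 41·687 + 40
43: 28207 = 43·655 + 42
47: 28207 = 47·600 + 7
53: 28207 = 53·532 + 11
59: 28207 = 59·478 + 5
61: 28207 = 61·462 + 25
67: 28207 = 67·421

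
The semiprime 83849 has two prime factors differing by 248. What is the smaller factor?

Since p = q + 248, we have 83849 = q(q + 248), so q² + 248q − 83849 = 0.
Discriminant: 248² + 4·83849 = 61504 + 335396 = 396900; √396900 = 630.
q = (−248 + 630)/2 = 191, and p = q + 248 = 439.
Check: 191 · 439 = 83849.

191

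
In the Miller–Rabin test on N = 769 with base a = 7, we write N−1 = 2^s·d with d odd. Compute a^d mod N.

769 − 1 = 768 = 2^8 · 3, so d = 3.
7^1 ≡ 7 (mod 769)
7^2 ≡ 7^2 = 49 ≡ 49 (mod 769)
3 = 2 + 1 in binary powers of 2.
So 7^3 ≡ 49 · 7 ≡ 343 (mod 769).
Squaring chain: 343 → 761 → 64 → 251 → 712 → 173 → 707 → 768; reaches −1, so base 7 does not prove 769 composite.

343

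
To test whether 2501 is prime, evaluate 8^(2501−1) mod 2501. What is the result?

8^1 ≡ 8 (mod 2501)
8^2 ≡ 8^2 = 64 ≡ 64 (mod 2501)
8^4 ≡ 64^2 = 4096 ≡ 1595 (mod 2501)
8^8 ≡ 1595^2 = 2544025 ≡ 508 (mod 2501)
8^16 ≡ 508^2 = 258064 ≡ 461 (mod 2501)
8^32 ≡ 461^2 = 212521 ≡ 2437 (mod 2501)
8^64 ≡ 2437^2 = 5938969 ≡ 1595 (mod 2501)
8^128 ≡ 1595^2 = 2544025 ≡ 508 (mod 2501)
8^256 ≡ 508^2 = 258064 ≡ 461 (mod 2501)
8^512 ≡ 461^2 = 212521 ≡ 2437 (mod 2501)
8^1024 ≡ 2437^2 = 5938969 ≡ 1595 (mod 2501)
8^2048 ≡ 1595^2 = 2544025 ≡ 508 (mod 2501)
2500 = 2048 + 256 + 128 + 64 + 4 in binary powers of 2.
So 8^2500 ≡ 508 · 461 · 508 · 1595 · 1595 ≡ 1 (mod 2501).
Since the result is 1, base 8 gives no evidence that 2501 is composite.

1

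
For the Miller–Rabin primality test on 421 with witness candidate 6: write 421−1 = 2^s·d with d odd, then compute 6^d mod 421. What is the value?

421 − 1 = 420 = 2^2 · 105, so d = 105.
6^1 ≡ 6 (mod 421)
6^2 ≡ 6^2 = 36 ≡ 36 (mod 421)
6^4 ≡ 36^2 = 1296 ≡ 33 (mod 421)
6^8 ≡ 33^2 = 1089 ≡ 247 (mod 421)
6^16 ≡ 247^2 = 61009 ≡ 385 (mod 421)
6^32 ≡ 385^2 = 148225 ≡ 33 (mod 421)
6^64 ≡ 33^2 = 1089 ≡ 247 (mod 421)
105 = 64 + 32 + 8 + 1 in binary powers of 2.
So 6^105 ≡ 247 · 33 · 247 · 6 ≡ 29 (mod 421).
Squaring chain: 29 → 420; reaches −1, so base 6 does not prove 421 composite.

29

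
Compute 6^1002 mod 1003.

6^1 ≡ 6 (mod 1003)
6^2 ≡ 6^2 = 36 ≡ 36 (mod 1003)
6^4 ≡ 36^2 = 1296 ≡ 293 (mod 1003)
6^8 ≡ 293^2 = 85849 ≡ 594 (mod 1003)
6^16 ≡ 594^2 = 352836 ≡ 783 (mod 1003)
6^32 ≡ 783^2 = 613089 ≡ 256 (mod 1003)
6^64 ≡ 256^2 = 65536 ≡ 341 (mod 1003)
6^128 ≡ 341^2 = 116281 ≡ 936 (mod 1003)
6^256 ≡ 936^2 = 876096 ≡ 477 (mod 1003)
6^512 ≡ 477^2 = 227529 ≡ 851 (mod 1003)
1002 = 512 + 256 + 128 + 64 + 32 + 8 + 2 in binary powers of 2.
So 6^1002 ≡ 851 · 477 · 936 · 341 · 256 · 594 · 36 ≡ 134 (mod 1003).
Since 134 ≠ 1, base 6 is a Fermat witness: 1003 is composite.

134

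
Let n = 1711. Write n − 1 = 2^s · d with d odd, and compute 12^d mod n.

1711 − 1 = 1710 = 2^1 · 855, so d = 855.
12^1 ≡ 12 (mod 1711)
12^2 ≡ 12^2 = 144 ≡ 144 (mod 1711)
12^4 ≡ 144^2 = 20736 ≡ 204 (mod 1711)
12^8 ≡ 204^2 = 41616 ≡ 552 (mod 1711)
12^16 ≡ 552^2 = 304704 ≡ 146 (mod 1711)
12^32 ≡ 146^2 = 21316 ≡ 784 (mod 1711)
12^64 ≡ 784^2 = 614656 ≡ 407 (mod 1711)
12^128 ≡ 407^2 = 165649 ≡ 1393 (mod 1711)
12^256 ≡ 1393^2 = 1940449 ≡ 175 (mod 1711)
12^512 ≡ 175^2 = 30625 ≡ 1538 (mod 1711)
855 = 512 + 256 + 64 + 16 + 4 + 2 + 1 in binary powers of 2.
So 12^855 ≡ 1538 · 175 · 407 · 146 · 204 · 144 · 12 ≡ 1467 (mod 1711).
Squaring chain: 1467; never reaches −1, so base 12 is a Miller–Rabin witness that 1711 is composite.

1467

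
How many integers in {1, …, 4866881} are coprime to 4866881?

Factor: 4866881 = 151 · 167 · 193.
φ(4866881) = (151−1) · (167−1) · (193−1) = 150 · 166 · 192 = 4780800.

4780800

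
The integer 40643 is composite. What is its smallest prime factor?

97

40643 is odd.
Digit sum 17, not divisible by 3.
Ends in 3: not divisible by 5.
7: 40643 = 7·5806 + 1
11: 40643 = 11·3694 + 9
13: 40643 = 13·3126 + 5
17: 40643 = 17·2390 + 13
19: 40643 = 19·2139 + 2
23: 40643 = 23·1767 + 2
29: 40643 = 29·1401 + 14
31: 40643 = 31·1311 + 2
37: 40643 = 37·1098 + 17
41: 40643 = 41·991 + 12
43: 40643 = 43·945 + 8
47: 40643 = 47·864 + 35
53: 40643 = 53·766 + 45
59: 40643 = 59·688 + 51
61: 40643 = 61·666 + 17
67: 40643 = 67·606 + 41
71: 40643 = 71·572 + 31
73: 40643 = 73·556 + 55
79: 40643 = 79·514 + 37
83: 40643 = 83·489 + 56
89: 40643 = 89·456 + 59
97: 40643 = 97·419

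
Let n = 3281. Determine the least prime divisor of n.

3281 is odd.
Digit sum 14, not divisible by 3.
Ends in 1: not divisible by 5.
7: 3281 = 7·468 + 5
11: 3281 = 11·298 + 3
13: 3281 = 13·252 + 5
17: 3281 = 17·193

17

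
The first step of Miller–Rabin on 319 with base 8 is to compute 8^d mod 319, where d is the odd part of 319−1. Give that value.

319 − 1 = 318 = 2^1 · 159, so d = 159.
8^1 ≡ 8 (mod 319)
8^2 ≡ 8^2 = 64 ≡ 64 (mod 319)
8^4 ≡ 64^2 = 4096 ≡ 268 (mod 319)
8^8 ≡ 268^2 = 71824 ≡ 49 (mod 319)
8^16 ≡ 49^2 = 2401 ≡ 168 (mod 319)
8^32 ≡ 168^2 = 28224 ≡ 152 (mod 319)
8^64 ≡ 152^2 = 23104 ≡ 136 (mod 319)
8^128 ≡ 136^2 = 18496 ≡ 313 (mod 319)
159 = 128 + 16 + 8 + 4 + 2 + 1 in binary powers of 2.
So 8^159 ≡ 313 · 168 · 49 · 268 · 64 · 8 ≡ 205 (mod 319).
Squaring chain: 205; never reaches −1, so base 8 is a Miller–Rabin witness that 319 is composite.

205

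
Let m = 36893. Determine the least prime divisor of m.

79

36893 is odd.
Digit sum 29, not divisible by 3.
Ends in 3: not divisible by 5.
7: 36893 = 7·5270 + 3
11: 36893 = 11·3353 + 10
13: 36893 = 13·2837 + 12
17: 36893 = 17·2170 + 3
19: 36893 = 19·1941 + 14
23: 36893 = 23·1604 + 1
29: 36893 = 29·1272 + 5
31: 36893 = 31·1190 + 3
37: 36893 = 37·997 + 4
41: 36893 = 41·899 + 34
43: 36893 = 43·857 + 42
47: 36893 = 47·784 + 45
53: 36893 = 53·696 + 5
59: 36893 = 59·625 + 18
61: 36893 = 61·604 + 49
67: 36893 = 67·550 + 43
71: 36893 = 71·519 + 44
73: 36893 = 73·505 + 28
79: 36893 = 79·467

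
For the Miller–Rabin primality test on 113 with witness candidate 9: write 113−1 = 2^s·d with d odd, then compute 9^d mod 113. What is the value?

113 − 1 = 112 = 2^4 · 7, so d = 7.
9^1 ≡ 9 (mod 113)
9^2 ≡ 9^2 = 81 ≡ 81 (mod 113)
9^4 ≡ 81^2 = 6561 ≡ 7 (mod 113)
7 = 4 + 2 + 1 in binary powers of 2.
So 9^7 ≡ 7 · 81 · 9 ≡ 18 (mod 113).
Squaring chain: 18 → 98 → 112 → 1; reaches −1, so base 9 does not prove 113 composite.

18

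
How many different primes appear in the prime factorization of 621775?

5

621775 = 5^2 · 24871
24871 = 7 · 3553
3553 = 11 · 323
323 = 17 · 19
621775 = 5^2 · 7 · 11 · 17 · 19, which has 5 distinct prime factors.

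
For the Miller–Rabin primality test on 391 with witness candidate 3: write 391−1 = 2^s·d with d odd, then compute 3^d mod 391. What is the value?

391 − 1 = 390 = 2^1 · 195, so d = 195.
3^1 ≡ 3 (mod 391)
3^2 ≡ 3^2 = 9 ≡ 9 (mod 391)
3^4 ≡ 9^2 = 81 ≡ 81 (mod 391)
3^8 ≡ 81^2 = 6561 ≡ 305 (mod 391)
3^16 ≡ 305^2 = 93025 ≡ 358 (mod 391)
3^32 ≡ 358^2 = 128164 ≡ 307 (mod 391)
3^64 ≡ 307^2 = 94249 ≡ 18 (mod 391)
3^128 ≡ 18^2 = 324 ≡ 324 (mod 391)
195 = 128 + 64 + 2 + 1 in binary powers of 2.
So 3^195 ≡ 324 · 18 · 9 · 3 ≡ 282 (mod 391).
Squaring chain: 282; never reaches −1, so base 3 is a Miller–Rabin witness that 391 is composite.

282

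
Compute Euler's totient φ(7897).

Factor: 7897 = 53 · 149.
φ(7897) = (53−1) · (149−1) = 52 · 148 = 7696.

7696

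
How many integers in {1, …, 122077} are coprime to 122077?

111552

Factor: 122077 = 17 · 43 · 167.
φ(122077) = (17−1) · (43−1) · (167−1) = 16 · 42 · 166 = 111552.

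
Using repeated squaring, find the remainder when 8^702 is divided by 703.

8^1 ≡ 8 (mod 703)
8^2 ≡ 8^2 = 64 ≡ 64 (mod 703)
8^4 ≡ 64^2 = 4096 ≡ 581 (mod 703)
8^8 ≡ 581^2 = 337561 ≡ 121 (mod 703)
8^16 ≡ 121^2 = 14641 ≡ 581 (mod 703)
8^32 ≡ 581^2 = 337561 ≡ 121 (mod 703)
8^64 ≡ 121^2 = 14641 ≡ 581 (mod 703)
8^128 ≡ 581^2 = 337561 ≡ 121 (mod 703)
8^256 ≡ 121^2 = 14641 ≡ 581 (mod 703)
8^512 ≡ 581^2 = 337561 ≡ 121 (mod 703)
702 = 512 + 128 + 32 + 16 + 8 + 4 + 2 in binary powers of 2.
So 8^702 ≡ 121 · 121 · 121 · 581 · 121 · 581 · 64 ≡ 628 (mod 703).
Since 628 ≠ 1, base 8 is a Fermat witness: 703 is composite.

628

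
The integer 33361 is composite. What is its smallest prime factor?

33361 is odd.
Digit sum 16, not divisible by 3.
Ends in 1: not divisible by 5.
7: 33361 = 7·4765 + 6
11: 33361 = 11·3032 + 9
13: 33361 = 13·2566 + 3
17: 33361 = 17·1962 + 7
19: 33361 = 19·1755 + 16
23: 33361 = 23·1450 + 11
29: 33361 = 29·1150 + 11
31: 33361 = 31·1076 + 5
37: 33361 = 37·901 + 24
41: 33361 = 41·813 + 28
43: 33361 = 43·775 + 36
47: 33361 = 47·709 + 38
53: 33361 = 53·629 + 24
59: 33361 = 59·565 + 26
61: 33361 = 61·546 + 55
67: 33361 = 67·497 + 62
71: 33361 = 71·469 + 62
73: 33361 = 73·457

73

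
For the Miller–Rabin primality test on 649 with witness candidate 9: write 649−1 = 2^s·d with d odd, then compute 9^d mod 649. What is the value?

196

649 − 1 = 648 = 2^3 · 81, so d = 81.
9^1 ≡ 9 (mod 649)
9^2 ≡ 9^2 = 81 ≡ 81 (mod 649)
9^4 ≡ 81^2 = 6561 ≡ 71 (mod 649)
9^8 ≡ 71^2 = 5041 ≡ 498 (mod 649)
9^16 ≡ 498^2 = 248004 ≡ 86 (mod 649)
9^32 ≡ 86^2 = 7396 ≡ 257 (mod 649)
9^64 ≡ 257^2 = 66049 ≡ 500 (mod 649)
81 = 64 + 16 + 1 in binary powers of 2.
So 9^81 ≡ 500 · 86 · 9 ≡ 196 (mod 649).
Squaring chain: 196 → 125 → 49; never reaches −1, so base 9 is a Miller–Rabin witness that 649 is composite.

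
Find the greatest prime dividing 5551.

5551 = 7 · 793
793 = 13 · 61
61 is prime.
So 5551 = 7 · 13 · 61; the largest prime factor is 61.

61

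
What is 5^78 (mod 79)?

5^1 ≡ 5 (mod 79)
5^2 ≡ 5^2 = 25 ≡ 25 (mod 79)
5^4 ≡ 25^2 = 625 ≡ 72 (mod 79)
5^8 ≡ 72^2 = 5184 ≡ 49 (mod 79)
5^16 ≡ 49^2 = 2401 ≡ 31 (mod 79)
5^32 ≡ 31^2 = 961 ≡ 13 (mod 79)
5^64 ≡ 13^2 = 169 ≡ 11 (mod 79)
78 = 64 + 8 + 4 + 2 in binary powers of 2.
So 5^78 ≡ 11 · 49 · 72 · 25 ≡ 1 (mod 79).
Since the result is 1, base 5 gives no evidence that 79 is composite.

1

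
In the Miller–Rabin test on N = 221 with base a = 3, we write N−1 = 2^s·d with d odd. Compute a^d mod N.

221 − 1 = 220 = 2^2 · 55, so d = 55.
3^1 ≡ 3 (mod 221)
3^2 ≡ 3^2 = 9 ≡ 9 (mod 221)
3^4 ≡ 9^2 = 81 ≡ 81 (mod 221)
3^8 ≡ 81^2 = 6561 ≡ 152 (mod 221)
3^16 ≡ 152^2 = 23104 ≡ 120 (mod 221)
3^32 ≡ 120^2 = 14400 ≡ 35 (mod 221)
55 = 32 + 16 + 4 + 2 + 1 in binary powers of 2.
So 3^55 ≡ 35 · 120 · 81 · 9 · 3 ≡ 198 (mod 221).
Squaring chain: 198 → 87; never reaches −1, so base 3 is a Miller–Rabin witness that 221 is composite.

198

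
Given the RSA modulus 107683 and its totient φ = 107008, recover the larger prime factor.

419

φ(n) = (p−1)(q−1) = n − (p+q) + 1, so p + q = 107683 − 107008 + 1 = 676.
p and q are the roots of t² − 676t + 107683 = 0.
Discriminant: 676² − 4·107683 = 456976 − 430732 = 26244; √26244 = 162.
q = (676 − 162)/2 = 257, p = (676 + 162)/2 = 419.
Check: 257 · 419 = 107683.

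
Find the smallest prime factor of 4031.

29

4031 is odd.
Digit sum 8, not divisible by 3.
Ends in 1: not divisible by 5.
7: 4031 = 7·575 + 6
11: 4031 = 11·366 + 5
13: 4031 = 13·310 + 1
17: 4031 = 17·237 + 2
19: 4031 = 19·212 + 3
23: 4031 = 23·175 + 6
29: 4031 = 29·139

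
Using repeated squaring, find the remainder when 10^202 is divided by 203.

109

10^1 ≡ 10 (mod 203)
10^2 ≡ 10^2 = 100 ≡ 100 (mod 203)
10^4 ≡ 100^2 = 10000 ≡ 53 (mod 203)
10^8 ≡ 53^2 = 2809 ≡ 170 (mod 203)
10^16 ≡ 170^2 = 28900 ≡ 74 (mod 203)
10^32 ≡ 74^2 = 5476 ≡ 198 (mod 203)
10^64 ≡ 198^2 = 39204 ≡ 25 (mod 203)
10^128 ≡ 25^2 = 625 ≡ 16 (mod 203)
202 = 128 + 64 + 8 + 2 in binary powers of 2.
So 10^202 ≡ 16 · 25 · 170 · 100 ≡ 109 (mod 203).
Since 109 ≠ 1, base 10 is a Fermat witness: 203 is composite.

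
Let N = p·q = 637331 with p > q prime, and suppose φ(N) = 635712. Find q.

φ(n) = (p−1)(q−1) = n − (p+q) + 1, so p + q = 637331 − 635712 + 1 = 1620.
p and q are the roots of t² − 1620t + 637331 = 0.
Discriminant: 1620² − 4·637331 = 2624400 − 2549324 = 75076; √75076 = 274.
q = (1620 − 274)/2 = 673, p = (1620 + 274)/2 = 947.
Check: 673 · 947 = 637331.

673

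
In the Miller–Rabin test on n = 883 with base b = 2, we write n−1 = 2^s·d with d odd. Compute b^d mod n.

882

883 − 1 = 882 = 2^1 · 441, so d = 441.
2^1 ≡ 2 (mod 883)
2^2 ≡ 2^2 = 4 ≡ 4 (mod 883)
2^4 ≡ 4^2 = 16 ≡ 16 (mod 883)
2^8 ≡ 16^2 = 256 ≡ 256 (mod 883)
2^16 ≡ 256^2 = 65536 ≡ 194 (mod 883)
2^32 ≡ 194^2 = 37636 ≡ 550 (mod 883)
2^64 ≡ 550^2 = 302500 ≡ 514 (mod 883)
2^128 ≡ 514^2 = 264196 ≡ 179 (mod 883)
2^256 ≡ 179^2 = 32041 ≡ 253 (mod 883)
441 = 256 + 128 + 32 + 16 + 8 + 1 in binary powers of 2.
So 2^441 ≡ 253 · 179 · 550 · 194 · 256 · 2 ≡ 882 (mod 883).
Since 2^d ≡ 882 (mod 883), base 2 does not prove 883 composite.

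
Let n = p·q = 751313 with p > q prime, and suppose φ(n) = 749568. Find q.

φ(n) = (p−1)(q−1) = n − (p+q) + 1, so p + q = 751313 − 749568 + 1 = 1746.
p and q are the roots of t² − 1746t + 751313 = 0.
Discriminant: 1746² − 4·751313 = 3048516 − 3005252 = 43264; √43264 = 208.
q = (1746 − 208)/2 = 769, p = (1746 + 208)/2 = 977.
Check: 769 · 977 = 751313.

769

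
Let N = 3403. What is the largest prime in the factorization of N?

83

3403 = 41 · 83
83 is prime.
So 3403 = 41 · 83; the largest prime factor is 83.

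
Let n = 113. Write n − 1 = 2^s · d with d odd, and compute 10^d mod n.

65

113 − 1 = 112 = 2^4 · 7, so d = 7.
10^1 ≡ 10 (mod 113)
10^2 ≡ 10^2 = 100 ≡ 100 (mod 113)
10^4 ≡ 100^2 = 10000 ≡ 56 (mod 113)
7 = 4 + 2 + 1 in binary powers of 2.
So 10^7 ≡ 56 · 100 · 10 ≡ 65 (mod 113).
Squaring chain: 65 → 44 → 15 → 112; reaches −1, so base 10 does not prove 113 composite.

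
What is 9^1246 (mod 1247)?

9^1 ≡ 9 (mod 1247)
9^2 ≡ 9^2 = 81 ≡ 81 (mod 1247)
9^4 ≡ 81^2 = 6561 ≡ 326 (mod 1247)
9^8 ≡ 326^2 = 106276 ≡ 281 (mod 1247)
9^16 ≡ 281^2 = 78961 ≡ 400 (mod 1247)
9^32 ≡ 400^2 = 160000 ≡ 384 (mod 1247)
9^64 ≡ 384^2 = 147456 ≡ 310 (mod 1247)
9^128 ≡ 310^2 = 96100 ≡ 81 (mod 1247)
9^256 ≡ 81^2 = 6561 ≡ 326 (mod 1247)
9^512 ≡ 326^2 = 106276 ≡ 281 (mod 1247)
9^1024 ≡ 281^2 = 78961 ≡ 400 (mod 1247)
1246 = 1024 + 128 + 64 + 16 + 8 + 4 + 2 in binary powers of 2.
So 9^1246 ≡ 400 · 81 · 310 · 400 · 281 · 326 · 81 ≡ 552 (mod 1247).
Since 552 ≠ 1, base 9 is a Fermat witness: 1247 is composite.

552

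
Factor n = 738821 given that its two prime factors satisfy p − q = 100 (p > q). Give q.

Since p = q + 100, we have 738821 = q(q + 100), so q² + 100q − 738821 = 0.
Discriminant: 100² + 4·738821 = 10000 + 2955284 = 2965284; √2965284 = 1722.
q = (−100 + 1722)/2 = 811, and p = q + 100 = 911.
Check: 811 · 911 = 738821.

811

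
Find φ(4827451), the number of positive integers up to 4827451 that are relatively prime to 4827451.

Factor: 4827451 = 149 · 179 · 181.
φ(4827451) = (149−1) · (179−1) · (181−1) = 148 · 178 · 180 = 4741920.

4741920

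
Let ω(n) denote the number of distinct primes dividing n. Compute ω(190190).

6

190190 = 2 · 95095
95095 = 5 · 19019
19019 = 7 · 2717
2717 = 11 · 247
247 = 13 · 19
190190 = 2 · 5 · 7 · 11 · 13 · 19, which has 6 distinct prime factors.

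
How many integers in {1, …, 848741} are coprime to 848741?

816480

Factor: 848741 = 41 · 127 · 163.
φ(848741) = (41−1) · (127−1) · (163−1) = 40 · 126 · 162 = 816480.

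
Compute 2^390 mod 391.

285

2^1 ≡ 2 (mod 391)
2^2 ≡ 2^2 = 4 ≡ 4 (mod 391)
2^4 ≡ 4^2 = 16 ≡ 16 (mod 391)
2^8 ≡ 16^2 = 256 ≡ 256 (mod 391)
2^16 ≡ 256^2 = 65536 ≡ 239 (mod 391)
2^32 ≡ 239^2 = 57121 ≡ 35 (mod 391)
2^64 ≡ 35^2 = 1225 ≡ 52 (mod 391)
2^128 ≡ 52^2 = 2704 ≡ 358 (mod 391)
2^256 ≡ 358^2 = 128164 ≡ 307 (mod 391)
390 = 256 + 128 + 4 + 2 in binary powers of 2.
So 2^390 ≡ 307 · 358 · 16 · 4 ≡ 285 (mod 391).
Since 285 ≠ 1, base 2 is a Fermat witness: 391 is composite.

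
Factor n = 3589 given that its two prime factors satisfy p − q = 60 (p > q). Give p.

97

Since p = q + 60, we have 3589 = q(q + 60), so q² + 60q − 3589 = 0.
Discriminant: 60² + 4·3589 = 3600 + 14356 = 17956; √17956 = 134.
q = (−60 + 134)/2 = 37, and p = q + 60 = 97.
Check: 37 · 97 = 3589.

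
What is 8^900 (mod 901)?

8^1 ≡ 8 (mod 901)
8^2 ≡ 8^2 = 64 ≡ 64 (mod 901)
8^4 ≡ 64^2 = 4096 ≡ 492 (mod 901)
8^8 ≡ 492^2 = 242064 ≡ 596 (mod 901)
8^16 ≡ 596^2 = 355216 ≡ 222 (mod 901)
8^32 ≡ 222^2 = 49284 ≡ 630 (mod 901)
8^64 ≡ 630^2 = 396900 ≡ 460 (mod 901)
8^128 ≡ 460^2 = 211600 ≡ 766 (mod 901)
8^256 ≡ 766^2 = 586756 ≡ 205 (mod 901)
8^512 ≡ 205^2 = 42025 ≡ 579 (mod 901)
900 = 512 + 256 + 128 + 4 in binary powers of 2.
So 8^900 ≡ 579 · 205 · 766 · 492 ≡ 169 (mod 901).
Since 169 ≠ 1, base 8 is a Fermat witness: 901 is composite.

169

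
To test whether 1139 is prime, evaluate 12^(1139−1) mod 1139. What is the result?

892

12^1 ≡ 12 (mod 1139)
12^2 ≡ 12^2 = 144 ≡ 144 (mod 1139)
12^4 ≡ 144^2 = 20736 ≡ 234 (mod 1139)
12^8 ≡ 234^2 = 54756 ≡ 84 (mod 1139)
12^16 ≡ 84^2 = 7056 ≡ 222 (mod 1139)
12^32 ≡ 222^2 = 49284 ≡ 307 (mod 1139)
12^64 ≡ 307^2 = 94249 ≡ 851 (mod 1139)
12^128 ≡ 851^2 = 724201 ≡ 936 (mod 1139)
12^256 ≡ 936^2 = 876096 ≡ 205 (mod 1139)
12^512 ≡ 205^2 = 42025 ≡ 1021 (mod 1139)
12^1024 ≡ 1021^2 = 1042441 ≡ 256 (mod 1139)
1138 = 1024 + 64 + 32 + 16 + 2 in binary powers of 2.
So 12^1138 ≡ 256 · 851 · 307 · 222 · 144 ≡ 892 (mod 1139).
Since 892 ≠ 1, base 12 is a Fermat witness: 1139 is composite.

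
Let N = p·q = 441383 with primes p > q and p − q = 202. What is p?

773

Since p = q + 202, we have 441383 = q(q + 202), so q² + 202q − 441383 = 0.
Discriminant: 202² + 4·441383 = 40804 + 1765532 = 1806336; √1806336 = 1344.
q = (−202 + 1344)/2 = 571, and p = q + 202 = 773.
Check: 571 · 773 = 441383.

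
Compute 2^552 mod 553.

64

2^1 ≡ 2 (mod 553)
2^2 ≡ 2^2 = 4 ≡ 4 (mod 553)
2^4 ≡ 4^2 = 16 ≡ 16 (mod 553)
2^8 ≡ 16^2 = 256 ≡ 256 (mod 553)
2^16 ≡ 256^2 = 65536 ≡ 282 (mod 553)
2^32 ≡ 282^2 = 79524 ≡ 445 (mod 553)
2^64 ≡ 445^2 = 198025 ≡ 51 (mod 553)
2^128 ≡ 51^2 = 2601 ≡ 389 (mod 553)
2^256 ≡ 389^2 = 151321 ≡ 352 (mod 553)
2^512 ≡ 352^2 = 123904 ≡ 32 (mod 553)
552 = 512 + 32 + 8 in binary powers of 2.
So 2^552 ≡ 32 · 445 · 256 ≡ 64 (mod 553).
Since 64 ≠ 1, base 2 is a Fermat witness: 553 is composite.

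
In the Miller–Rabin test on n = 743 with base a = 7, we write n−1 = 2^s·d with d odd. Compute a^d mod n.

742

743 − 1 = 742 = 2^1 · 371, so d = 371.
7^1 ≡ 7 (mod 743)
7^2 ≡ 7^2 = 49 ≡ 49 (mod 743)
7^4 ≡ 49^2 = 2401 ≡ 172 (mod 743)
7^8 ≡ 172^2 = 29584 ≡ 607 (mod 743)
7^16 ≡ 607^2 = 368449 ≡ 664 (mod 743)
7^32 ≡ 664^2 = 440896 ≡ 297 (mod 743)
7^64 ≡ 297^2 = 88209 ≡ 535 (mod 743)
7^128 ≡ 535^2 = 286225 ≡ 170 (mod 743)
7^256 ≡ 170^2 = 28900 ≡ 666 (mod 743)
371 = 256 + 64 + 32 + 16 + 2 + 1 in binary powers of 2.
So 7^371 ≡ 666 · 535 · 297 · 664 · 49 · 7 ≡ 742 (mod 743).
Since 7^d ≡ 742 (mod 743), base 7 does not prove 743 composite.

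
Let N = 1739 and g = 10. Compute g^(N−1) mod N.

1231

10^1 ≡ 10 (mod 1739)
10^2 ≡ 10^2 = 100 ≡ 100 (mod 1739)
10^4 ≡ 100^2 = 10000 ≡ 1305 (mod 1739)
10^8 ≡ 1305^2 = 1703025 ≡ 544 (mod 1739)
10^16 ≡ 544^2 = 295936 ≡ 306 (mod 1739)
10^32 ≡ 306^2 = 93636 ≡ 1469 (mod 1739)
10^64 ≡ 1469^2 = 2157961 ≡ 1601 (mod 1739)
10^128 ≡ 1601^2 = 2563201 ≡ 1654 (mod 1739)
10^256 ≡ 1654^2 = 2735716 ≡ 269 (mod 1739)
10^512 ≡ 269^2 = 72361 ≡ 1062 (mod 1739)
10^1024 ≡ 1062^2 = 1127844 ≡ 972 (mod 1739)
1738 = 1024 + 512 + 128 + 64 + 8 + 2 in binary powers of 2.
So 10^1738 ≡ 972 · 1062 · 1654 · 1601 · 544 · 100 ≡ 1231 (mod 1739).
Since 1231 ≠ 1, base 10 is a Fermat witness: 1739 is composite.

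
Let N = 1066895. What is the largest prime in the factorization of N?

79

1066895 = 5 · 213379
213379 = 37 · 5767
5767 = 73 · 79
79 is prime.
So 1066895 = 5 · 37 · 73 · 79; the largest prime factor is 79.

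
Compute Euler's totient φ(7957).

7776

Factor: 7957 = 73 · 109.
φ(7957) = (73−1) · (109−1) = 72 · 108 = 7776.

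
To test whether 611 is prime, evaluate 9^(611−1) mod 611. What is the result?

9^1 ≡ 9 (mod 611)
9^2 ≡ 9^2 = 81 ≡ 81 (mod 611)
9^4 ≡ 81^2 = 6561 ≡ 451 (mod 611)
9^8 ≡ 451^2 = 203401 ≡ 549 (mod 611)
9^16 ≡ 549^2 = 301401 ≡ 178 (mod 611)
9^32 ≡ 178^2 = 31684 ≡ 523 (mod 611)
9^64 ≡ 523^2 = 273529 ≡ 412 (mod 611)
9^128 ≡ 412^2 = 169744 ≡ 497 (mod 611)
9^256 ≡ 497^2 = 247009 ≡ 165 (mod 611)
9^512 ≡ 165^2 = 27225 ≡ 341 (mod 611)
610 = 512 + 64 + 32 + 2 in binary powers of 2.
So 9^610 ≡ 341 · 412 · 523 · 81 ≡ 191 (mod 611).
Since 191 ≠ 1, base 9 is a Fermat witness: 611 is composite.

191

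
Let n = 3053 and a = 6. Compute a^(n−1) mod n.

2113

6^1 ≡ 6 (mod 3053)
6^2 ≡ 6^2 = 36 ≡ 36 (mod 3053)
6^4 ≡ 36^2 = 1296 ≡ 1296 (mod 3053)
6^8 ≡ 1296^2 = 1679616 ≡ 466 (mod 3053)
6^16 ≡ 466^2 = 217156 ≡ 393 (mod 3053)
6^32 ≡ 393^2 = 154449 ≡ 1799 (mod 3053)
6^64 ≡ 1799^2 = 3236401 ≡ 221 (mod 3053)
6^128 ≡ 221^2 = 48841 ≡ 3046 (mod 3053)
6^256 ≡ 3046^2 = 9278116 ≡ 49 (mod 3053)
6^512 ≡ 49^2 = 2401 ≡ 2401 (mod 3053)
6^1024 ≡ 2401^2 = 5764801 ≡ 737 (mod 3053)
6^2048 ≡ 737^2 = 543169 ≡ 2788 (mod 3053)
3052 = 2048 + 512 + 256 + 128 + 64 + 32 + 8 + 4 in binary powers of 2.
So 6^3052 ≡ 2788 · 2401 · 49 · 3046 · 221 · 1799 · 466 · 1296 ≡ 2113 (mod 3053).
Since 2113 ≠ 1, base 6 is a Fermat witness: 3053 is composite.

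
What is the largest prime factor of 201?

201 = 3 · 67
67 is prime.
So 201 = 3 · 67; the largest prime factor is 67.

67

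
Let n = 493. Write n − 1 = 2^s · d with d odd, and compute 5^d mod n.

419

493 − 1 = 492 = 2^2 · 123, so d = 123.
5^1 ≡ 5 (mod 493)
5^2 ≡ 5^2 = 25 ≡ 25 (mod 493)
5^4 ≡ 25^2 = 625 ≡ 132 (mod 493)
5^8 ≡ 132^2 = 17424 ≡ 169 (mod 493)
5^16 ≡ 169^2 = 28561 ≡ 460 (mod 493)
5^32 ≡ 460^2 = 211600 ≡ 103 (mod 493)
5^64 ≡ 103^2 = 10609 ≡ 256 (mod 493)
123 = 64 + 32 + 16 + 8 + 2 + 1 in binary powers of 2.
So 5^123 ≡ 256 · 103 · 460 · 169 · 25 · 5 ≡ 419 (mod 493).
Squaring chain: 419 → 53; never reaches −1, so base 5 is a Miller–Rabin witness that 493 is composite.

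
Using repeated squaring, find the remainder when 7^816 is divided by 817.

1

7^1 ≡ 7 (mod 817)
7^2 ≡ 7^2 = 49 ≡ 49 (mod 817)
7^4 ≡ 49^2 = 2401 ≡ 767 (mod 817)
7^8 ≡ 767^2 = 588289 ≡ 49 (mod 817)
7^16 ≡ 49^2 = 2401 ≡ 767 (mod 817)
7^32 ≡ 767^2 = 588289 ≡ 49 (mod 817)
7^64 ≡ 49^2 = 2401 ≡ 767 (mod 817)
7^128 ≡ 767^2 = 588289 ≡ 49 (mod 817)
7^256 ≡ 49^2 = 2401 ≡ 767 (mod 817)
7^512 ≡ 767^2 = 588289 ≡ 49 (mod 817)
816 = 512 + 256 + 32 + 16 in binary powers of 2.
So 7^816 ≡ 49 · 767 · 49 · 767 ≡ 1 (mod 817).
Since the result is 1, base 7 gives no evidence that 817 is composite.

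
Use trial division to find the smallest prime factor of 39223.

61

39223 is odd.
Digit sum 19, not divisible by 3.
Ends in 3: not divisible by 5.
7: 39223 = 7·5603 + 2
11: 39223 = 11·3565 + 8
13: 39223 = 13·3017 + 2
17: 39223 = 17·2307 + 4
19: 39223 = 19·2064 + 7
23: 39223 = 23·1705 + 8
29: 39223 = 29·1352 + 15
31: 39223 = 31·1265 + 8
37: 39223 = 37·1060 + 3
41: 39223 = 41·956 + 27
43: 39223 = 43·912 + 7
47: 39223 = 47·834 + 25
53: 39223 = 53·740 + 3
59: 39223 = 59·664 + 47
61: 39223 = 61·643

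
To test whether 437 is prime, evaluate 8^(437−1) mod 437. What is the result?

8^1 ≡ 8 (mod 437)
8^2 ≡ 8^2 = 64 ≡ 64 (mod 437)
8^4 ≡ 64^2 = 4096 ≡ 163 (mod 437)
8^8 ≡ 163^2 = 26569 ≡ 349 (mod 437)
8^16 ≡ 349^2 = 121801 ≡ 315 (mod 437)
8^32 ≡ 315^2 = 99225 ≡ 26 (mod 437)
8^64 ≡ 26^2 = 676 ≡ 239 (mod 437)
8^128 ≡ 239^2 = 57121 ≡ 311 (mod 437)
8^256 ≡ 311^2 = 96721 ≡ 144 (mod 437)
436 = 256 + 128 + 32 + 16 + 4 in binary powers of 2.
So 8^436 ≡ 144 · 311 · 26 · 315 · 163 ≡ 334 (mod 437).
Since 334 ≠ 1, base 8 is a Fermat witness: 437 is composite.

334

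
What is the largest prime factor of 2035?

2035 = 5 · 407
407 = 11 · 37
37 is prime.
So 2035 = 5 · 11 · 37; the largest prime factor is 37.

37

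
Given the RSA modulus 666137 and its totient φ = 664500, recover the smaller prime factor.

751

φ(n) = (p−1)(q−1) = n − (p+q) + 1, so p + q = 666137 − 664500 + 1 = 1638.
p and q are the roots of t² − 1638t + 666137 = 0.
Discriminant: 1638² − 4·666137 = 2683044 − 2664548 = 18496; √18496 = 136.
q = (1638 − 136)/2 = 751, p = (1638 + 136)/2 = 887.
Check: 751 · 887 = 666137.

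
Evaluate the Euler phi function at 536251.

Factor: 536251 = 59 · 61 · 149.
φ(536251) = (59−1) · (61−1) · (149−1) = 58 · 60 · 148 = 515040.

515040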